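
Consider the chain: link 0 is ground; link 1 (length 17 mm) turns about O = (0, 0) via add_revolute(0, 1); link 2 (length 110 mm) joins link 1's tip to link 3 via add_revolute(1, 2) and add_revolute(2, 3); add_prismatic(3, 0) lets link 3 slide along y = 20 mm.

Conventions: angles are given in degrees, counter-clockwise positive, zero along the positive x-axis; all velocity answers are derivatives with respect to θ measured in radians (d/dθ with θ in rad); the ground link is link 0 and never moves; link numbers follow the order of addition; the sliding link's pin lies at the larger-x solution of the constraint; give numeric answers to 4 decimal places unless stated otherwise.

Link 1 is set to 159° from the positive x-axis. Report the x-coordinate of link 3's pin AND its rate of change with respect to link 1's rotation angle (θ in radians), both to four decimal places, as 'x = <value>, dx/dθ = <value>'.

geometry: r = 17 mm, L = 110 mm, e = 20 mm
crank pin P = (r cos θ, r sin θ) = (-15.870867, 6.092255)
h = r sin θ − e = 6.092255 − 20 = -13.907745
x = r cos θ + √(L² − h²) = -15.870867 + 109.117252 = 93.246385
dx/dθ = −r sin θ − h·r cos θ/√(L² − h²) (θ in radians; h = -13.907745) = -8.115106

x = 93.2464, dx/dθ = -8.1151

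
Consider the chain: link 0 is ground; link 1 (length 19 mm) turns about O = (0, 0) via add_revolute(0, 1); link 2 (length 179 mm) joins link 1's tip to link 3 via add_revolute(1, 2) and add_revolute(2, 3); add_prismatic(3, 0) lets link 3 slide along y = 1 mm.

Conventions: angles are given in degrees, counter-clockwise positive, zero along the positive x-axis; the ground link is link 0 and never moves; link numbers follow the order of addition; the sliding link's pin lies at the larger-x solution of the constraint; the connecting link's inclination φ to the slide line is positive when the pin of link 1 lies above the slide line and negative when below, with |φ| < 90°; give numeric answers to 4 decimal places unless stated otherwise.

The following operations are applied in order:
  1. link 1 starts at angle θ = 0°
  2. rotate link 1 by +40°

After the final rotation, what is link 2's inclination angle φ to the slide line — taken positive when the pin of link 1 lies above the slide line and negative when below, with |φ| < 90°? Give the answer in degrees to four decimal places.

geometry: r = 19 mm, L = 179 mm, e = 1 mm; θ starts at 0°
rotate link 1 by +40°: θ ← 0° +40° = 40°
h = r sin θ − e = 12.212965 − 1 = 11.212965
sin φ = h / L = 11.212965 / 179 = 0.06264226
φ = arcsin(0.06264226) = 3.591489°

3.5915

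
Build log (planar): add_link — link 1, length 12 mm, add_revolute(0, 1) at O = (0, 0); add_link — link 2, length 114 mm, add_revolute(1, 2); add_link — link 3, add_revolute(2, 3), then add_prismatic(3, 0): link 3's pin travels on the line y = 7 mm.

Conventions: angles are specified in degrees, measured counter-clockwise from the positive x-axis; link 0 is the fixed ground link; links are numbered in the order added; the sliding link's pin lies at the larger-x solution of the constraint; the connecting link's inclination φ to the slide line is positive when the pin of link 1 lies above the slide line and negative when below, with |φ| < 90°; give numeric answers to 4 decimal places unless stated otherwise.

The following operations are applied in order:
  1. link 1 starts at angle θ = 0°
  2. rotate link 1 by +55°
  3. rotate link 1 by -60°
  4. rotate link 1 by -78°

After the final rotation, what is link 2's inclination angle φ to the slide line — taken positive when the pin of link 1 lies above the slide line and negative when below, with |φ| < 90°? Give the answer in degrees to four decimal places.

geometry: r = 12 mm, L = 114 mm, e = 7 mm; θ starts at 0°
rotate link 1 by +55°: θ ← 0° +55° = 55°
rotate link 1 by -60°: θ ← 55° -60° = -5°
rotate link 1 by -78°: θ ← -5° -78° = -83°
h = r sin θ − e = -11.910554 − 7 = -18.910554
sin φ = h / L = -18.910554 / 114 = -0.16588205
φ = arcsin(-0.16588205) = -9.548478°

-9.5485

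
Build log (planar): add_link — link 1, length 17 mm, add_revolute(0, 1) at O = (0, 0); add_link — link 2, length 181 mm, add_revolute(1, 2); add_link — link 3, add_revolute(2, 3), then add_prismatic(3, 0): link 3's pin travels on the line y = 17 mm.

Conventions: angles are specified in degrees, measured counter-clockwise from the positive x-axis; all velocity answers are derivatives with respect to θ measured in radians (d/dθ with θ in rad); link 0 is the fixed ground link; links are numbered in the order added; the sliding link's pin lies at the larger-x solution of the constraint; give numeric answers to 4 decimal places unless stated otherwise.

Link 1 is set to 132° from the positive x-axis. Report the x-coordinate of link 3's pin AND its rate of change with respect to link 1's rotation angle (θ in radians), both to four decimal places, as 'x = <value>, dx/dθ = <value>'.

geometry: r = 17 mm, L = 181 mm, e = 17 mm
crank pin P = (r cos θ, r sin θ) = (-11.375220, 12.633462)
h = r sin θ − e = 12.633462 − 17 = -4.366538
x = r cos θ + √(L² − h²) = -11.375220 + 180.947322 = 169.572102
dx/dθ = −r sin θ − h·r cos θ/√(L² − h²) (θ in radians; h = -4.366538) = -12.907964

x = 169.5721, dx/dθ = -12.9080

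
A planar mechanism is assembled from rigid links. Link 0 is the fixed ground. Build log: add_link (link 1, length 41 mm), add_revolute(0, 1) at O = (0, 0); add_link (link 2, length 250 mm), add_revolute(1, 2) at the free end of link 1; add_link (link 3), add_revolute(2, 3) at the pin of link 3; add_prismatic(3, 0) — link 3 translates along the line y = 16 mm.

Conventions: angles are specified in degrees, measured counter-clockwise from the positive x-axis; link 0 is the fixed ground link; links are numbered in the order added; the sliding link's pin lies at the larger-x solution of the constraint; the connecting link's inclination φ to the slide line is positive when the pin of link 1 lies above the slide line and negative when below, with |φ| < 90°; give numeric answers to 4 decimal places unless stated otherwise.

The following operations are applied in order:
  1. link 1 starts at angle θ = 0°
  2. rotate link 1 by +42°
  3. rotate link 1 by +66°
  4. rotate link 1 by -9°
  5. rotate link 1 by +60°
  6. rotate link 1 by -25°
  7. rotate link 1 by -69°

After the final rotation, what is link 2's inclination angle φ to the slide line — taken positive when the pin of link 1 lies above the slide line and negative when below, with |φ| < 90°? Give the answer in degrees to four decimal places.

geometry: r = 41 mm, L = 250 mm, e = 16 mm; θ starts at 0°
rotate link 1 by +42°: θ ← 0° +42° = 42°
rotate link 1 by +66°: θ ← 42° +66° = 108°
rotate link 1 by -9°: θ ← 108° -9° = 99°
rotate link 1 by +60°: θ ← 99° +60° = 159°
rotate link 1 by -25°: θ ← 159° -25° = 134°
rotate link 1 by -69°: θ ← 134° -69° = 65°
h = r sin θ − e = 37.158619 − 16 = 21.158619
sin φ = h / L = 21.158619 / 250 = 0.08463448
φ = arcsin(0.08463448) = 4.855006°

4.8550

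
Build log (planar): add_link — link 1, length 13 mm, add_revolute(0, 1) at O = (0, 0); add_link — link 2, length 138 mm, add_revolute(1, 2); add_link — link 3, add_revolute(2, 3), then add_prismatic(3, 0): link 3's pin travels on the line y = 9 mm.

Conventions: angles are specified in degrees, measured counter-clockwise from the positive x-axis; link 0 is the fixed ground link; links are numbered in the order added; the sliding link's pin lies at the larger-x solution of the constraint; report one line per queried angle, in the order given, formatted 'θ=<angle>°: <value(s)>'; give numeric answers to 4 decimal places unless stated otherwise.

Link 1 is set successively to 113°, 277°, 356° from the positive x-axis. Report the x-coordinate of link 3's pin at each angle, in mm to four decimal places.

geometry: r = 13 mm, L = 138 mm, e = 9 mm
θ=113°: crank pin P = (r cos θ, r sin θ) = (-5.079505, 11.966563)
θ=113°: h = r sin θ − e = 11.966563 − 9 = 2.966563
θ=113°: x = r cos θ + √(L² − h²) = -5.079505 + 137.968110 = 132.888606
θ=277°: crank pin P = (r cos θ, r sin θ) = (1.584301, -12.903100)
θ=277°: h = r sin θ − e = -12.903100 − 9 = -21.903100
θ=277°: x = r cos θ + √(L² − h²) = 1.584301 + 136.250704 = 137.835005
θ=356°: crank pin P = (r cos θ, r sin θ) = (12.968333, -0.906834)
θ=356°: h = r sin θ − e = -0.906834 − 9 = -9.906834
θ=356°: x = r cos θ + √(L² − h²) = 12.968333 + 137.643942 = 150.612274

θ=113°: 132.8886
θ=277°: 137.8350
θ=356°: 150.6123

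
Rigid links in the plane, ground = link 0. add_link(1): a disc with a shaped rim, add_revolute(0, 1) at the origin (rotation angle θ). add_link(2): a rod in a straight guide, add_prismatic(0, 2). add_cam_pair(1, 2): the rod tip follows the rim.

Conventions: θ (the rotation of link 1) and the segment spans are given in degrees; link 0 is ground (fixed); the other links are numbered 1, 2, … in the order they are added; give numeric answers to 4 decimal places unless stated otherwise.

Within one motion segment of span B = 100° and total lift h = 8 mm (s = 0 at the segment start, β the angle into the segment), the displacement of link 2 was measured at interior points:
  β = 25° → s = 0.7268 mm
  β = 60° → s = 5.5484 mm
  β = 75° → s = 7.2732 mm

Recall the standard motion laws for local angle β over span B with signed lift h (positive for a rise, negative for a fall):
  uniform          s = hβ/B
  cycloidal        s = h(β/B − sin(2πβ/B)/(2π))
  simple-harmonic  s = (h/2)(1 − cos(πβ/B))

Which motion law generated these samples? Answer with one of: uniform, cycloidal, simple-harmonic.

candidates at β/B = r: uniform s = h·r (linear in β); cycloidal s = h·(r − sin(2πr)/(2π)); simple-harmonic s = (h/2)(1 − cos(πr))
β=25°: printed 0.7268 | uniform 2.0000, cycloidal 0.7268, simple-harmonic 1.1716
β=60°: printed 5.5484 | uniform 4.8000, cycloidal 5.5484, simple-harmonic 5.2361
β=75°: printed 7.2732 | uniform 6.0000, cycloidal 7.2732, simple-harmonic 6.8284
only one law matches every sample → cycloidal

cycloidal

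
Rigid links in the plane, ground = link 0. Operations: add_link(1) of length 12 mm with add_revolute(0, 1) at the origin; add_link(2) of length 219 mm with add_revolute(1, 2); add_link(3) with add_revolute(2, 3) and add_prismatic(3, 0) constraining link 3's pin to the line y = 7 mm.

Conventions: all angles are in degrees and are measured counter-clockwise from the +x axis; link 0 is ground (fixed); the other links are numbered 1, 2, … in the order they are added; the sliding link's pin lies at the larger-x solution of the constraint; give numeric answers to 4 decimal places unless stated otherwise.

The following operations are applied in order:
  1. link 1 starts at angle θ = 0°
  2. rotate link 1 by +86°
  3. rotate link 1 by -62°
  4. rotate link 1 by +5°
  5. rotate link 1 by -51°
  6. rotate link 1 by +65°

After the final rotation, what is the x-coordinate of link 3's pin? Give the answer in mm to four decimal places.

geometry: r = 12 mm, L = 219 mm, e = 7 mm; θ starts at 0°
rotate link 1 by +86°: θ ← 0° +86° = 86°
rotate link 1 by -62°: θ ← 86° -62° = 24°
rotate link 1 by +5°: θ ← 24° +5° = 29°
rotate link 1 by -51°: θ ← 29° -51° = -22°
rotate link 1 by +65°: θ ← -22° +65° = 43°
crank pin P = (r cos θ, r sin θ) = (8.776244, 8.183980)
h = r sin θ − e = 8.183980 − 7 = 1.183980
x = r cos θ + √(L² − h²) = 8.776244 + 218.996799 = 227.773044

227.7730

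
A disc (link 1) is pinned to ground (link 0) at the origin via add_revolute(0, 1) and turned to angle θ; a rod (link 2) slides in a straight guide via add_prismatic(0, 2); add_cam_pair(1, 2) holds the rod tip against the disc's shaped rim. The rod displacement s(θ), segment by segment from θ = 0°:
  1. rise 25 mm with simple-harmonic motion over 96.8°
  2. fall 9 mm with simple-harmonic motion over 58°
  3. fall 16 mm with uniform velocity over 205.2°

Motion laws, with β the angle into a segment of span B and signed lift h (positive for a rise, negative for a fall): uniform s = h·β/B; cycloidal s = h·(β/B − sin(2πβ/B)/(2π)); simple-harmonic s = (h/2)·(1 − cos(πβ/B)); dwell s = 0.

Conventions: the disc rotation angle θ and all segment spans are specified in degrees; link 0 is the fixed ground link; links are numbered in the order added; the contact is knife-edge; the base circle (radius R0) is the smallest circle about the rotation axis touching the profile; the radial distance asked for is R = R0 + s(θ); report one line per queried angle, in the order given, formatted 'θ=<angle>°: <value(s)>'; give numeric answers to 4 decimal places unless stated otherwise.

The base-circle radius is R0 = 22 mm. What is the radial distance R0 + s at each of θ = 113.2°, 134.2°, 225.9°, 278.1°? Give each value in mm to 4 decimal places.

segment 1 (0° to 96.8°, simple-harmonic, h = 25) is passed completely: s = 0.0000 + (25) = 25.0000
θ = 113.2° falls in segment 2 (96.8° to 154.8°, simple-harmonic, h = -9): β = 113.2 − 96.8 = 16.4°, B = 58°; Δs = -9/2·(1 − cos(π·0.2828)) = -1.6617; s = 25.0000 − 1.6617 = 23.3383
θ = 134.2° falls in segment 2 (96.8° to 154.8°, simple-harmonic, h = -9): β = 134.2 − 96.8 = 37.4°, B = 58°; Δs = -9/2·(1 − cos(π·0.6448)) = -6.4775; s = 25.0000 − 6.4775 = 18.5225
segment 2 (96.8° to 154.8°, simple-harmonic, h = -9) is passed completely: s = 25.0000 + (-9) = 16.0000
θ = 225.9° falls in segment 3 (154.8° to 360°, uniform, h = -16): β = 225.9 − 154.8 = 71.1°, B = 205.2°; Δs = -16·71.1/205.2 = -5.5439; s = 16.0000 − 5.5439 = 10.4561
θ = 278.1° falls in segment 3 (154.8° to 360°, uniform, h = -16): β = 278.1 − 154.8 = 123.3°, B = 205.2°; Δs = -16·123.3/205.2 = -9.6140; s = 16.0000 − 9.6140 = 6.3860
θ=113.2°: R = R0 + s = 22 + 23.3383 = 45.3383
θ=134.2°: R = R0 + s = 22 + 18.5225 = 40.5225
θ=225.9°: R = R0 + s = 22 + 10.4561 = 32.4561
θ=278.1°: R = R0 + s = 22 + 6.3860 = 28.3860

θ=113.2°: 45.3383
θ=134.2°: 40.5225
θ=225.9°: 32.4561
θ=278.1°: 28.3860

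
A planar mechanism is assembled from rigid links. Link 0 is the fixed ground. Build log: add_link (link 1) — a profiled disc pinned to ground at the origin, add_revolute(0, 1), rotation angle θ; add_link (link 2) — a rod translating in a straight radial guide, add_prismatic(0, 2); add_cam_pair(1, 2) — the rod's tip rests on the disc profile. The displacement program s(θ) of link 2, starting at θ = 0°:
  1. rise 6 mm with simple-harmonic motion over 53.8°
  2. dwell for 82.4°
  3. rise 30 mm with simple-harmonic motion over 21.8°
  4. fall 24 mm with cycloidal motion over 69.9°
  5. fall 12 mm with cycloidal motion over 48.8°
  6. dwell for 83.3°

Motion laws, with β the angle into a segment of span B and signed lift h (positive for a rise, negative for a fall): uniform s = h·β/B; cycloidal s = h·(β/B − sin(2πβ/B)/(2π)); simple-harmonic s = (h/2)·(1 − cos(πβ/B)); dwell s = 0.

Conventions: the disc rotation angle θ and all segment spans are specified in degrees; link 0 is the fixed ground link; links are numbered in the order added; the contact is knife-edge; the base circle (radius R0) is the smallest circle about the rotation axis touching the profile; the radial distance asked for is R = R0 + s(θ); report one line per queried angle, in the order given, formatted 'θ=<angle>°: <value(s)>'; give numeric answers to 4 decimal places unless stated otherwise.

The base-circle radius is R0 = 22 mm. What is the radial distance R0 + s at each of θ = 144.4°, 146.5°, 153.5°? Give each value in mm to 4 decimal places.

seg 1 [0°–53.8°] simple-harmonic, h=6: full span → s += 6 → s = 6.0000
seg 2 [53.8°–136.2°] dwell: s stays 6.0000
seg 3 [136.2°–158°] simple-harmonic, h=30: θ=144.4° here. β=8.2, B=21.8. 30/2·(1 − cos(π·0.3761)) = 9.3097 → s = 15.3097
seg 3 [136.2°–158°] simple-harmonic, h=30: θ=146.5° here. β=10.3, B=21.8. 30/2·(1 − cos(π·0.4725)) = 13.7046 → s = 19.7046
seg 3 [136.2°–158°] simple-harmonic, h=30: θ=153.5° here. β=17.3, B=21.8. 30/2·(1 − cos(π·0.7936)) = 26.9549 → s = 32.9549
θ=144.4°: R = R0 + s = 22 + 15.3097 = 37.3097
θ=146.5°: R = R0 + s = 22 + 19.7046 = 41.7046
θ=153.5°: R = R0 + s = 22 + 32.9549 = 54.9549

θ=144.4°: 37.3097
θ=146.5°: 41.7046
θ=153.5°: 54.9549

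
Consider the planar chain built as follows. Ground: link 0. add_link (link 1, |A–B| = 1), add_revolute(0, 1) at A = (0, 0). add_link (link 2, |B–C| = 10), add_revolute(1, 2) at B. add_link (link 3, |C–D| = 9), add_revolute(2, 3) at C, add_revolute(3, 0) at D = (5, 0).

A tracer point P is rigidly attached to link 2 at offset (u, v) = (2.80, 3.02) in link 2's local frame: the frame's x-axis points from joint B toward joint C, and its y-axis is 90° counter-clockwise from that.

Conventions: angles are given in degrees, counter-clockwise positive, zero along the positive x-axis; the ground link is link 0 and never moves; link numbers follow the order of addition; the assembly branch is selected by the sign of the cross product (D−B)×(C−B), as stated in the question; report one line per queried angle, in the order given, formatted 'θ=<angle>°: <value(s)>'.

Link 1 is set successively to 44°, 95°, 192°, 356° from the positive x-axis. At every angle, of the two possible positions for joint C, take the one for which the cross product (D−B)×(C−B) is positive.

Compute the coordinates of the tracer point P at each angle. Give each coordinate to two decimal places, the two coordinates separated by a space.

A=(0,0), D=(5.00,0)
θ=44°: B = A + 1.00·(cos44°, sin44°) = (0.7193, 0.6947)
θ=44°: |BD| = 4.3367
θ=44°: circle(B,10.00) ∩ circle(D,9.00): a=4.3590, h=9.0000
θ=44°:   candidates: C₊=(6.4637,8.8802) cross=39.030; C₋=(3.5804,-8.8873) cross=-39.030
θ=44°:   branch + wants cross > 0 → take C=(6.4637,8.8802) (cross=39.030)
θ=44°: ex = (C−B)/|BC| = (0.5744,0.8186); ey = (-0.8186,0.5744)
θ=44°: P = B + 2.80·ex + 3.02·ey = (-0.1443,4.7214)
θ=95°: B = A + 1.00·(cos95°, sin95°) = (-0.0872, 0.9962)
θ=95°: |BD| = 5.1838
θ=95°: circle(B,10.00) ∩ circle(D,9.00): a=4.4245, h=8.9679
θ=95°:   candidates: C₊=(5.9783,8.9467) cross=46.488; C₋=(2.5315,-8.6549) cross=-46.488
θ=95°:   branch + wants cross > 0 → take C=(5.9783,8.9467) (cross=46.488)
θ=95°: ex = (C−B)/|BC| = (0.6065,0.7950); ey = (-0.7950,0.6065)
θ=95°: P = B + 2.80·ex + 3.02·ey = (-0.7899,5.0541)
θ=192°: B = A + 1.00·(cos192°, sin192°) = (-0.9781, -0.2079)
θ=192°: |BD| = 5.9818
θ=192°: circle(B,10.00) ∩ circle(D,9.00): a=4.5790, h=8.8900
θ=192°:   candidates: C₊=(3.2891,8.8359) cross=53.178; C₋=(3.9071,-8.9334) cross=-53.178
θ=192°:   branch + wants cross > 0 → take C=(3.2891,8.8359) (cross=53.178)
θ=192°: ex = (C−B)/|BC| = (0.4267,0.9044); ey = (-0.9044,0.4267)
θ=192°: P = B + 2.80·ex + 3.02·ey = (-2.5145,3.6131)
θ=356°: B = A + 1.00·(cos356°, sin356°) = (0.9976, -0.0698)
θ=356°: |BD| = 4.0030
θ=356°: circle(B,10.00) ∩ circle(D,9.00): a=4.3747, h=8.9923
θ=356°:   candidates: C₊=(5.2149,8.9974) cross=35.997; C₋=(5.5283,-8.9845) cross=-35.997
θ=356°:   branch + wants cross > 0 → take C=(5.2149,8.9974) (cross=35.997)
θ=356°: ex = (C−B)/|BC| = (0.4217,0.9067); ey = (-0.9067,0.4217)
θ=356°: P = B + 2.80·ex + 3.02·ey = (-0.5599,3.7427)

θ=44°: -0.14 4.72
θ=95°: -0.79 5.05
θ=192°: -2.51 3.61
θ=356°: -0.56 3.74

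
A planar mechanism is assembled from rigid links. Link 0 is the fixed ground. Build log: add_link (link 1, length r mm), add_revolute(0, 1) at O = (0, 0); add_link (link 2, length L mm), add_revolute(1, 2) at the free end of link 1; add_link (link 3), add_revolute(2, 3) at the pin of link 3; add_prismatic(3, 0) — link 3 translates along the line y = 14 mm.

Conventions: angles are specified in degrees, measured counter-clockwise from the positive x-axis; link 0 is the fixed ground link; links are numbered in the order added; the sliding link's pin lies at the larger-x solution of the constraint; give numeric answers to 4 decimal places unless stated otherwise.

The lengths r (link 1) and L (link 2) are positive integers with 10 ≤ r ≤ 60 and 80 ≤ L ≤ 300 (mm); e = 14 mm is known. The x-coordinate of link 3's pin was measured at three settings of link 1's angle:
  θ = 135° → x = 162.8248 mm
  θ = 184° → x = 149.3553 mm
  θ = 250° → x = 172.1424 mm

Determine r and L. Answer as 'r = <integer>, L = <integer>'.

constraint per measurement: (x − r cos θ)² + (r sin θ − e)² = L²
subtracting the θ₁ and θ₂ equations cancels the r² and L² terms:
r = (x₁² − x₂²) / (2[(x₁cos θ₁ + e sin θ₁) − (x₂cos θ₂ + e sin θ₂)]) = 47.0000 → r = 47
L² = (x₁ − r cos θ₁)² + (r sin θ₁ − e)² = 38809.0079 → L = 197.0000 → L = 197
check at θ₃=250°: x = 172.1424 (printed 172.1424) ✓

r = 47, L = 197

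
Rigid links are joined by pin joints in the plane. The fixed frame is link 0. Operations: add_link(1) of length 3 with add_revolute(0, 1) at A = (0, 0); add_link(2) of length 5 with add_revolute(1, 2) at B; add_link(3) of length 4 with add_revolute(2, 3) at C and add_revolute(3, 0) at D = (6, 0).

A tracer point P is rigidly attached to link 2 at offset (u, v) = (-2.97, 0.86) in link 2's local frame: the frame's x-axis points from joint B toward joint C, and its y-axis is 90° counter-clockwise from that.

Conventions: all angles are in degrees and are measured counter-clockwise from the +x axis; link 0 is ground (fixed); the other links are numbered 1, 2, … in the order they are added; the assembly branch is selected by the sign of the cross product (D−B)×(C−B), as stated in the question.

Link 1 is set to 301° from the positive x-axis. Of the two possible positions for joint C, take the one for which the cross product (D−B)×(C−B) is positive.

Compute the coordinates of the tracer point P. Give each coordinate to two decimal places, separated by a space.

A=(0,0), D=(6.00,0)
B = A + 3.00·(cos301°, sin301°) = (1.5451, -2.5715)
|BD| = 5.1438
circle(B,5.00) ∩ circle(D,4.00): a=3.4467, h=3.6222
  candidates: C₊=(2.7194,2.2886) cross=18.632; C₋=(6.3410,-3.9854) cross=-18.632
  branch + wants cross > 0 → take C=(2.7194,2.2886) (cross=18.632)
ex = (C−B)/|BC| = (0.2349,0.9720); ey = (-0.9720,0.2349)
P = B + -2.97·ex + 0.86·ey = (0.0116,-5.2564)

0.01 -5.26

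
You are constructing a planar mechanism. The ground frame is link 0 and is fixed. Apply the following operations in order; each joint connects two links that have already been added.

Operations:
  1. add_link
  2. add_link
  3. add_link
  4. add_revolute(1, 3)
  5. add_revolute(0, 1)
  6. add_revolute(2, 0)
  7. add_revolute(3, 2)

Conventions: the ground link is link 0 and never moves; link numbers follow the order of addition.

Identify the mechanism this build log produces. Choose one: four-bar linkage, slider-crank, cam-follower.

links: 4 (incl. ground); joints: 4 revolute, 0 prismatic, 0 higher (cam) pair, forming one closed loop
4 links in a single 4R loop → four-bar linkage

four-bar linkage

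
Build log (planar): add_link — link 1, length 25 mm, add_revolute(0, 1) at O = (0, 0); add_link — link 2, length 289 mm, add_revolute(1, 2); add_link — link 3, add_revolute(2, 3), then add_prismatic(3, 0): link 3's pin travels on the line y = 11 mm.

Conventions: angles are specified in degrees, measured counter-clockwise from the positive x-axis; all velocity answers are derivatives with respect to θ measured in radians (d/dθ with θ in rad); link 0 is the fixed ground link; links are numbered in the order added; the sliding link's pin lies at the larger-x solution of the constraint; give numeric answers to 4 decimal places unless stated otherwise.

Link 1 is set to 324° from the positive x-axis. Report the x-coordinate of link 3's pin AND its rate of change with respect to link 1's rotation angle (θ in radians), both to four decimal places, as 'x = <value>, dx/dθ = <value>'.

geometry: r = 25 mm, L = 289 mm, e = 11 mm
crank pin P = (r cos θ, r sin θ) = (20.225425, -14.694631)
h = r sin θ − e = -14.694631 − 11 = -25.694631
x = r cos θ + √(L² − h²) = 20.225425 + 287.855495 = 308.080920
dx/dθ = −r sin θ − h·r cos θ/√(L² − h²) (θ in radians; h = -25.694631) = 16.499998

x = 308.0809, dx/dθ = 16.5000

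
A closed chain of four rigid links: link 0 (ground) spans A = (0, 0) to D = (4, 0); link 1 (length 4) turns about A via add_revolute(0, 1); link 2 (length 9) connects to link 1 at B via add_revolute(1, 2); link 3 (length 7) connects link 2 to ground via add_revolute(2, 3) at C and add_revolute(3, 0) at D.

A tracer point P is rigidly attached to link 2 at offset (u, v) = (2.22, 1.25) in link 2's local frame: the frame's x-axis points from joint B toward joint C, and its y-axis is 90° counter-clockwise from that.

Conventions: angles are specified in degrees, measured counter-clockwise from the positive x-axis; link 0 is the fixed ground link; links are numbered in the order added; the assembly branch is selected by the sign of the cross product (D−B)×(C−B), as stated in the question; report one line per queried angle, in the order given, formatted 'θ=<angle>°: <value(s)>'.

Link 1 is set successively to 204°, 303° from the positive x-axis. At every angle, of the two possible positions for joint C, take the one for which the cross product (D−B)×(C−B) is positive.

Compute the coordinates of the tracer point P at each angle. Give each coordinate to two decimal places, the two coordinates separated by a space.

A=(0,0), D=(4.00,0)
θ=204°: B = A + 4.00·(cos204°, sin204°) = (-3.6542, -1.6269)
θ=204°: |BD| = 7.8252
θ=204°: circle(B,9.00) ∩ circle(D,7.00): a=5.9573, h=6.7462
θ=204°:   candidates: C₊=(0.7703,6.2104) cross=52.790; C₋=(3.5755,-6.9871) cross=-52.790
θ=204°:   branch + wants cross > 0 → take C=(0.7703,6.2104) (cross=52.790)
θ=204°: ex = (C−B)/|BC| = (0.4916,0.8708); ey = (-0.8708,0.4916)
θ=204°: P = B + 2.22·ex + 1.25·ey = (-3.6513,0.9208)
θ=303°: B = A + 4.00·(cos303°, sin303°) = (2.1786, -3.3547)
θ=303°: |BD| = 3.8173
θ=303°: circle(B,9.00) ∩ circle(D,7.00): a=6.1001, h=6.6173
θ=303°:   candidates: C₊=(-0.7261,5.1637) cross=25.260; C₋=(10.9047,-1.1513) cross=-25.260
θ=303°:   branch + wants cross > 0 → take C=(-0.7261,5.1637) (cross=25.260)
θ=303°: ex = (C−B)/|BC| = (-0.3227,0.9465); ey = (-0.9465,-0.3227)
θ=303°: P = B + 2.22·ex + 1.25·ey = (0.2790,-1.6569)

θ=204°: -3.65 0.92
θ=303°: 0.28 -1.66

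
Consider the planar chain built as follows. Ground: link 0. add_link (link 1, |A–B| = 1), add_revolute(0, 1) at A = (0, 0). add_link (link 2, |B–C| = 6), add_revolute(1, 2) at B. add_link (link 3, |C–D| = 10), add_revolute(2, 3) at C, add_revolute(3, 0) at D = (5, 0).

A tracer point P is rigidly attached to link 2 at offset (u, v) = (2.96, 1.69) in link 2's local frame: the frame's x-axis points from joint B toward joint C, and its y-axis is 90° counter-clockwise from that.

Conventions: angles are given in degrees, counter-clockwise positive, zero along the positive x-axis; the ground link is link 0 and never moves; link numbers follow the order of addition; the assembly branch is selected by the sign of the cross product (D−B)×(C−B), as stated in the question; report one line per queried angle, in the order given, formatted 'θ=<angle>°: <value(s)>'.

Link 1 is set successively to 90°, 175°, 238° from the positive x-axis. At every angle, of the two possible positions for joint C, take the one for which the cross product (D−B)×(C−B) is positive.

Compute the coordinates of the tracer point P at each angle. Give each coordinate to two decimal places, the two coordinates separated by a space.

A=(0,0), D=(5.00,0)
θ=90°: B = A + 1.00·(cos90°, sin90°) = (0.0000, 1.0000)
θ=90°: |BD| = 5.0990
θ=90°: circle(B,6.00) ∩ circle(D,10.00): a=-3.7262, h=4.7027
θ=90°:   candidates: C₊=(-2.7316,6.3421) cross=23.979; C₋=(-4.5761,-2.8806) cross=-23.979
θ=90°:   branch + wants cross > 0 → take C=(-2.7316,6.3421) (cross=23.979)
θ=90°: ex = (C−B)/|BC| = (-0.4553,0.8904); ey = (-0.8904,-0.4553)
θ=90°: P = B + 2.96·ex + 1.69·ey = (-2.8523,2.8661)
θ=175°: B = A + 1.00·(cos175°, sin175°) = (-0.9962, 0.0872)
θ=175°: |BD| = 5.9968
θ=175°: circle(B,6.00) ∩ circle(D,10.00): a=-2.3377, h=5.5258
θ=175°:   candidates: C₊=(-3.2534,5.6464) cross=33.138; C₋=(-3.4140,-5.4041) cross=-33.138
θ=175°:   branch + wants cross > 0 → take C=(-3.2534,5.6464) (cross=33.138)
θ=175°: ex = (C−B)/|BC| = (-0.3762,0.9265); ey = (-0.9265,-0.3762)
θ=175°: P = B + 2.96·ex + 1.69·ey = (-3.6756,2.1939)
θ=238°: B = A + 1.00·(cos238°, sin238°) = (-0.5299, -0.8480)
θ=238°: |BD| = 5.5946
θ=238°: circle(B,6.00) ∩ circle(D,10.00): a=-2.9225, h=5.2401
θ=238°:   candidates: C₊=(-4.2130,3.8885) cross=29.316; C₋=(-2.6244,-6.4706) cross=-29.316
θ=238°:   branch + wants cross > 0 → take C=(-4.2130,3.8885) (cross=29.316)
θ=238°: ex = (C−B)/|BC| = (-0.6138,0.7894); ey = (-0.7894,-0.6138)
θ=238°: P = B + 2.96·ex + 1.69·ey = (-3.6810,0.4512)

θ=90°: -2.85 2.87
θ=175°: -3.68 2.19
θ=238°: -3.68 0.45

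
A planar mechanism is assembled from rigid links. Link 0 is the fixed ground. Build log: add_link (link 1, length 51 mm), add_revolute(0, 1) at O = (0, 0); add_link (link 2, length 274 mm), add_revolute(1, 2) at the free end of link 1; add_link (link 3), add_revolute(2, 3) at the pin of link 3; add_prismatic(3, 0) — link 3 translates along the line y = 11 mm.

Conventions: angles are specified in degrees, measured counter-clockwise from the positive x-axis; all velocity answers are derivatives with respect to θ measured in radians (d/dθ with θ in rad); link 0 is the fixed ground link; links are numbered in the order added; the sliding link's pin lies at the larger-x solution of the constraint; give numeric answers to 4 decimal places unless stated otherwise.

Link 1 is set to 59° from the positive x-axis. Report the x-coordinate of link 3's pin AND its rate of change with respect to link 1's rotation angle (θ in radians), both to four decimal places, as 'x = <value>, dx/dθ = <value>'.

geometry: r = 51 mm, L = 274 mm, e = 11 mm
crank pin P = (r cos θ, r sin θ) = (26.266942, 43.715532)
h = r sin θ − e = 43.715532 − 11 = 32.715532
x = r cos θ + √(L² − h²) = 26.266942 + 272.039876 = 298.306817
dx/dθ = −r sin θ − h·r cos θ/√(L² − h²) (θ in radians; h = 32.715532) = -46.874396

x = 298.3068, dx/dθ = -46.8744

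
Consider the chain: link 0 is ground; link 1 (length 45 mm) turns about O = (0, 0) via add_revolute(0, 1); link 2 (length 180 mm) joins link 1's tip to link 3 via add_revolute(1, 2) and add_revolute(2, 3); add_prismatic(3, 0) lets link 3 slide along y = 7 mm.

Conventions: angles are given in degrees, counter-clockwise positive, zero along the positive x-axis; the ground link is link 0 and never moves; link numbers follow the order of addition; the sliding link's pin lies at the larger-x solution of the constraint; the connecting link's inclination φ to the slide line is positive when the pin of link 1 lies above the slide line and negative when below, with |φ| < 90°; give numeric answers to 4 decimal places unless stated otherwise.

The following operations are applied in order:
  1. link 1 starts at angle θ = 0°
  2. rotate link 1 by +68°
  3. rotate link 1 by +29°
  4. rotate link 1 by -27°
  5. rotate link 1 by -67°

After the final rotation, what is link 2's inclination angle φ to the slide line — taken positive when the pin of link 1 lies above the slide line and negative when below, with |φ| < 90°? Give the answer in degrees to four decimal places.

geometry: r = 45 mm, L = 180 mm, e = 7 mm; θ starts at 0°
rotate link 1 by +68°: θ ← 0° +68° = 68°
rotate link 1 by +29°: θ ← 68° +29° = 97°
rotate link 1 by -27°: θ ← 97° -27° = 70°
rotate link 1 by -67°: θ ← 70° -67° = 3°
h = r sin θ − e = 2.355118 − 7 = -4.644882
sin φ = h / L = -4.644882 / 180 = -0.02580490
φ = arcsin(-0.02580490) = -1.478676°

-1.4787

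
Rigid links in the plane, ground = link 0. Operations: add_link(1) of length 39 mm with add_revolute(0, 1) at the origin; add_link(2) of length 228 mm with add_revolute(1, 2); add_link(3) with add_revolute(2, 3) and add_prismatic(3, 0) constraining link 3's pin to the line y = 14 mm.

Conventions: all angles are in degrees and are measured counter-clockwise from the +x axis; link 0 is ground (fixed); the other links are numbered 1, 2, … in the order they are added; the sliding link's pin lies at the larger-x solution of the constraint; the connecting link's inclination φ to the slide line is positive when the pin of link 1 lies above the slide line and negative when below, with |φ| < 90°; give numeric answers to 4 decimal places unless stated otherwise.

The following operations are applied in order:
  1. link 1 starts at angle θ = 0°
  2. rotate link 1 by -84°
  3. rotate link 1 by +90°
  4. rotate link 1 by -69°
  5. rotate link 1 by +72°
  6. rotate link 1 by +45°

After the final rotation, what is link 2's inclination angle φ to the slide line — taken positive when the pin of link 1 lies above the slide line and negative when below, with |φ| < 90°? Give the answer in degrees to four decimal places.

geometry: r = 39 mm, L = 228 mm, e = 14 mm; θ starts at 0°
rotate link 1 by -84°: θ ← 0° -84° = -84°
rotate link 1 by +90°: θ ← -84° +90° = 6°
rotate link 1 by -69°: θ ← 6° -69° = -63°
rotate link 1 by +72°: θ ← -63° +72° = 9°
rotate link 1 by +45°: θ ← 9° +45° = 54°
h = r sin θ − e = 31.551663 − 14 = 17.551663
sin φ = h / L = 17.551663 / 228 = 0.07698098
φ = arcsin(0.07698098) = 4.415053°

4.4151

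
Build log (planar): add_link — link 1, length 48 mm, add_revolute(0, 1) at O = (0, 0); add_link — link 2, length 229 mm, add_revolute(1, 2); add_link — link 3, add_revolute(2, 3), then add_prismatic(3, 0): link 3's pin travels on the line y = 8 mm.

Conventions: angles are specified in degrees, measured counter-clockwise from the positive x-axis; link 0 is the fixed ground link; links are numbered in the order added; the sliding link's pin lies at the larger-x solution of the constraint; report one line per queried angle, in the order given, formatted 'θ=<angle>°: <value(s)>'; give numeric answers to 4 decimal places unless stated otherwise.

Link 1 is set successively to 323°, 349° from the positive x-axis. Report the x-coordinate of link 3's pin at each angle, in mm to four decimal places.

geometry: r = 48 mm, L = 229 mm, e = 8 mm
θ=323°: crank pin P = (r cos θ, r sin θ) = (38.334504, -28.887121)
θ=323°: h = r sin θ − e = -28.887121 − 8 = -36.887121
θ=323°: x = r cos θ + √(L² − h²) = 38.334504 + 226.009602 = 264.344107
θ=349°: crank pin P = (r cos θ, r sin θ) = (47.118105, -9.158832)
θ=349°: h = r sin θ − e = -9.158832 − 8 = -17.158832
θ=349°: x = r cos θ + √(L² − h²) = 47.118105 + 228.356245 = 275.474350

θ=323°: 264.3441
θ=349°: 275.4743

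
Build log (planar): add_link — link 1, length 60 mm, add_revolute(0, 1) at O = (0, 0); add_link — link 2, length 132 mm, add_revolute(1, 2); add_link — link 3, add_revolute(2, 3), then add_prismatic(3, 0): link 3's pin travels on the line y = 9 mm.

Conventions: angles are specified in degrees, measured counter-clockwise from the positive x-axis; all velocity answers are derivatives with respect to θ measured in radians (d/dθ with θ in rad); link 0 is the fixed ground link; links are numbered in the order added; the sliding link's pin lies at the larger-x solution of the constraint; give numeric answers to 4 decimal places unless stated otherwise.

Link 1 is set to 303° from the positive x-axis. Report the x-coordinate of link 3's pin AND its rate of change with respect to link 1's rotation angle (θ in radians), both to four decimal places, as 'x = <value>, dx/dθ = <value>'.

geometry: r = 60 mm, L = 132 mm, e = 9 mm
crank pin P = (r cos θ, r sin θ) = (32.678342, -50.320234)
h = r sin θ − e = -50.320234 − 9 = -59.320234
x = r cos θ + √(L² − h²) = 32.678342 + 117.919930 = 150.598272
dx/dθ = −r sin θ − h·r cos θ/√(L² − h²) (θ in radians; h = -59.320234) = 66.759244

x = 150.5983, dx/dθ = 66.7592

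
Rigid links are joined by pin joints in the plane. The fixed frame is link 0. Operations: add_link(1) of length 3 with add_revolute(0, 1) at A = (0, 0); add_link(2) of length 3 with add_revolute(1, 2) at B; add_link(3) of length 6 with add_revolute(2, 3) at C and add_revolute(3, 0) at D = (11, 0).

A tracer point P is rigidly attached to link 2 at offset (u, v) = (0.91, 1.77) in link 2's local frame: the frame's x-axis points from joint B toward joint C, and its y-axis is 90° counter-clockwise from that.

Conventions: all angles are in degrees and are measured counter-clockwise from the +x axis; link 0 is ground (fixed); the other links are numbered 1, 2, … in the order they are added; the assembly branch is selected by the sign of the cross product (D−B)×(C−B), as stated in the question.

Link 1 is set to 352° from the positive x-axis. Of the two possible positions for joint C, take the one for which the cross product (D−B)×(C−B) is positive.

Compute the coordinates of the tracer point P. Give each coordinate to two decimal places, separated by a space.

A=(0,0), D=(11.00,0)
B = A + 3.00·(cos352°, sin352°) = (2.9708, -0.4175)
|BD| = 8.0400
circle(B,3.00) ∩ circle(D,6.00): a=2.3409, h=1.8762
  candidates: C₊=(5.2111,1.5777) cross=15.085; C₋=(5.4060,-2.1696) cross=-15.085
  branch + wants cross > 0 → take C=(5.2111,1.5777) (cross=15.085)
ex = (C−B)/|BC| = (0.7468,0.6651); ey = (-0.6651,0.7468)
P = B + 0.91·ex + 1.77·ey = (2.4732,1.5095)

2.47 1.51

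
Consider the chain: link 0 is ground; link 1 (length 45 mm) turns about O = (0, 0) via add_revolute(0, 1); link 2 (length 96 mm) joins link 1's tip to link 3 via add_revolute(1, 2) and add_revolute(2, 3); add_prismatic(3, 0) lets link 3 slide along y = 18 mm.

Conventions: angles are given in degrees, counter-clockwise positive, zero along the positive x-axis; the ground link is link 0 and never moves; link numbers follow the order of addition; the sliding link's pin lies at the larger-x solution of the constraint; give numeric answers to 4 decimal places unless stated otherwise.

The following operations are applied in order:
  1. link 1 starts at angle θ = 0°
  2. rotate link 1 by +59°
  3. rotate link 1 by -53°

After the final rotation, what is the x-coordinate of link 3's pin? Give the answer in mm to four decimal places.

geometry: r = 45 mm, L = 96 mm, e = 18 mm; θ starts at 0°
rotate link 1 by +59°: θ ← 0° +59° = 59°
rotate link 1 by -53°: θ ← 59° -53° = 6°
crank pin P = (r cos θ, r sin θ) = (44.753485, 4.703781)
h = r sin θ − e = 4.703781 − 18 = -13.296219
x = r cos θ + √(L² − h²) = 44.753485 + 95.074763 = 139.828248

139.8282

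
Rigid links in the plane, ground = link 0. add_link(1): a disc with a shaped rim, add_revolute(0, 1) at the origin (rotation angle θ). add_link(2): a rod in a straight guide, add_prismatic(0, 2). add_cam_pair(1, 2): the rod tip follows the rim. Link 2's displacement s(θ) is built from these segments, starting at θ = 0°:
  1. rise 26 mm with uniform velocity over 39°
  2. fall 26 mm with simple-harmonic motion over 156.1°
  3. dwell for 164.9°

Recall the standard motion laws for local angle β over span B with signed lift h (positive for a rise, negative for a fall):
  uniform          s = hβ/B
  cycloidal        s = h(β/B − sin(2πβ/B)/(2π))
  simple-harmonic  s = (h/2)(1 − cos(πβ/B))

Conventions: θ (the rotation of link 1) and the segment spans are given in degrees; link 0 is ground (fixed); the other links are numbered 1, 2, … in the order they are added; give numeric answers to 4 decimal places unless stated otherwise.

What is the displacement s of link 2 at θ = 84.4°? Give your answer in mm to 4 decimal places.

segment 1 (0° to 39°, uniform, h = 26) is passed completely: s = 0.0000 + (26) = 26.0000
θ = 84.4° falls in segment 2 (39° to 195.1°, simple-harmonic, h = -26): β = 84.4 − 39 = 45.4°, B = 156.1°; Δs = -26/2·(1 − cos(π·0.2908)) = -5.0593; s = 26.0000 − 5.0593 = 20.9407

20.9407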